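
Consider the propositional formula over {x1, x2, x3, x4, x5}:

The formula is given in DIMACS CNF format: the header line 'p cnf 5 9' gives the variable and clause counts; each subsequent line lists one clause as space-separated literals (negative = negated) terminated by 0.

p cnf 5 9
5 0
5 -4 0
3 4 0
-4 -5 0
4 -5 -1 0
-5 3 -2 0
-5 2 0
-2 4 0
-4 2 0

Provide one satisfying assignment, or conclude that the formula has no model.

From the singleton clause (x5), x5 = True.
From the singleton clause (¬x4), x4 = False.
From the singleton clause (x3), x3 = True.
From the singleton clause (¬x1), x1 = False.
From the singleton clause (x2), x2 = True.
But (¬x2) is also a unit clause — contradiction.

UNSATISFIABLE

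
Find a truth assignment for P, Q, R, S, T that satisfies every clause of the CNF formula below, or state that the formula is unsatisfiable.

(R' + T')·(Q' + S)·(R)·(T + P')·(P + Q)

(R) alone gives R = 1.
(T') alone gives T = 0.
(P') alone gives P = 0.
(Q) alone gives Q = 1.
(S) alone gives S = 1.
All clauses are satisfied.

P=0; Q=1; R=1; S=1; T=0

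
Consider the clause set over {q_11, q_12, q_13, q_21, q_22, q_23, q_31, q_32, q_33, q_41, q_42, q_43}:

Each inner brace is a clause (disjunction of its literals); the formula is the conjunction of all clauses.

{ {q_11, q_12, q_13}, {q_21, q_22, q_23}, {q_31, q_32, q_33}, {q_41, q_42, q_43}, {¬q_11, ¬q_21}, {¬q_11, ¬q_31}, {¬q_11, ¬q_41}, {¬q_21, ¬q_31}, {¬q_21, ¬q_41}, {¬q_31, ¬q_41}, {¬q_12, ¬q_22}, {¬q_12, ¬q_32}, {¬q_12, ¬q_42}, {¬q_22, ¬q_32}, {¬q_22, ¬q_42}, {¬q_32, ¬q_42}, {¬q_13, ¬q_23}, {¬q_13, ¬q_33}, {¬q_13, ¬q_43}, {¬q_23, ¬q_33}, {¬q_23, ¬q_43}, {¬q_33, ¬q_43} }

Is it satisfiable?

Unsatisfiable

Branch on q_11: set q_11 = False.
Branch on q_12: set q_12 = True.
Unit clause (¬q_22) forces q_22 = False.
Unit clause (¬q_32) forces q_32 = False.
Unit clause (¬q_42) forces q_42 = False.
Branch on q_21: set q_21 = True.
Unit clause (¬q_31) forces q_31 = False.
Unit clause (q_33) forces q_33 = True.
Unit clause (¬q_41) forces q_41 = False.
Unit clause (q_43) forces q_43 = True.
But (¬q_43) is also a unit clause — contradiction.
That branch fails; take q_21 = False instead.
Unit clause (q_23) forces q_23 = True.
Unit clause (¬q_13) forces q_13 = False.
Unit clause (¬q_33) forces q_33 = False.
Unit clause (q_31) forces q_31 = True.
Unit clause (¬q_41) forces q_41 = False.
Unit clause (q_43) forces q_43 = True.
But (¬q_43) is also a unit clause — contradiction.
Neither q_21 = True nor q_21 = False works.
That branch fails; take q_12 = False instead.
Unit clause (q_13) forces q_13 = True.
Unit clause (¬q_23) forces q_23 = False.
Unit clause (¬q_33) forces q_33 = False.
Unit clause (¬q_43) forces q_43 = False.
Branch on q_21: set q_21 = True.
Unit clause (¬q_31) forces q_31 = False.
Unit clause (q_32) forces q_32 = True.
Unit clause (¬q_41) forces q_41 = False.
Unit clause (q_42) forces q_42 = True.
But (¬q_42) is also a unit clause — contradiction.
That branch fails; take q_21 = False instead.
Unit clause (q_22) forces q_22 = True.
Unit clause (¬q_32) forces q_32 = False.
Unit clause (q_31) forces q_31 = True.
Unit clause (¬q_41) forces q_41 = False.
Unit clause (q_42) forces q_42 = True.
But (¬q_42) is also a unit clause — contradiction.
Neither q_21 = True nor q_21 = False works.
Neither q_12 = True nor q_12 = False works.
That branch fails; take q_11 = True instead.
Unit clause (¬q_21) forces q_21 = False.
Unit clause (¬q_31) forces q_31 = False.
Unit clause (¬q_41) forces q_41 = False.
Branch on q_22: set q_22 = True.
Unit clause (¬q_12) forces q_12 = False.
Unit clause (¬q_32) forces q_32 = False.
Unit clause (q_33) forces q_33 = True.
Unit clause (¬q_42) forces q_42 = False.
Unit clause (q_43) forces q_43 = True.
But (¬q_43) is also a unit clause — contradiction.
That branch fails; take q_22 = False instead.
Unit clause (q_23) forces q_23 = True.
Unit clause (¬q_13) forces q_13 = False.
Unit clause (¬q_33) forces q_33 = False.
Unit clause (q_32) forces q_32 = True.
Unit clause (¬q_12) forces q_12 = False.
Unit clause (¬q_42) forces q_42 = False.
Unit clause (q_43) forces q_43 = True.
But (¬q_43) is also a unit clause — contradiction.
Neither q_22 = True nor q_22 = False works.
Neither q_11 = True nor q_11 = False works.
No assignment satisfies every clause.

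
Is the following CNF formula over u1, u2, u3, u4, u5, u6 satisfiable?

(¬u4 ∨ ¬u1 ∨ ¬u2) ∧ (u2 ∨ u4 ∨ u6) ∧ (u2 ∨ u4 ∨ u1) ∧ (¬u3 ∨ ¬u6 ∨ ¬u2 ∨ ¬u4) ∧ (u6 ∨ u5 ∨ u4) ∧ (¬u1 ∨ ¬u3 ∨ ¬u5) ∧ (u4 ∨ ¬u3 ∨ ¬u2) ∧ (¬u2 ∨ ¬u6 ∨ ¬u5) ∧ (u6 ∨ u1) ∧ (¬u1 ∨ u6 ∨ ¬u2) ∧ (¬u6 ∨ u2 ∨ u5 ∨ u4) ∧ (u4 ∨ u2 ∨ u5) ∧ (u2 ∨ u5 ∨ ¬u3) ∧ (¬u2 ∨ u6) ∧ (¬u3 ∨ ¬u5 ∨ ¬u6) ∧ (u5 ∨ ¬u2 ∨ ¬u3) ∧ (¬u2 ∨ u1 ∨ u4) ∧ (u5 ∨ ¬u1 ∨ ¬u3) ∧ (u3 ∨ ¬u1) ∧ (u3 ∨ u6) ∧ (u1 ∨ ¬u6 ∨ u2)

Yes

Case u6 = True:
Case u2 = True:
Unit clause (¬u5) forces u5 = False.
Unit clause (¬u3) forces u3 = False.
Unit clause (¬u1) forces u1 = False.
Unit clause (u4) forces u4 = True.
All clauses are satisfied.
A satisfying assignment: u1: False, u2: True, u3: False, u4: True, u5: False, u6: True.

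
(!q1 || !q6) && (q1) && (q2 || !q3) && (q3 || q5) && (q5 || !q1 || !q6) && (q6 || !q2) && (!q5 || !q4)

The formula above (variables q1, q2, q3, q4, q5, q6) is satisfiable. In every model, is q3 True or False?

False

Suppose q3 = true.
(q1) alone gives q1 = true.
(!q6) alone gives q6 = false.
(q2) alone gives q2 = true.
That conflicts with the unit clause (!q2).
So every satisfying assignment has q3 = False.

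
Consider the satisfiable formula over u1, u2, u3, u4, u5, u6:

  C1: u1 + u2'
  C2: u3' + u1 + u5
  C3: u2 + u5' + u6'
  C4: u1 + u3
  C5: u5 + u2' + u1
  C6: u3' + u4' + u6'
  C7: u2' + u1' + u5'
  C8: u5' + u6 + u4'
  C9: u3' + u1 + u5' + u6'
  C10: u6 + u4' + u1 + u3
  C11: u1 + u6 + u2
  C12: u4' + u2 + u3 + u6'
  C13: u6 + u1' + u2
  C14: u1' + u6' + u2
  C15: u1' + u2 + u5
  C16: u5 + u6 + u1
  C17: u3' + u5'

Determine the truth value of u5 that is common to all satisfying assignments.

False

Suppose u5 = 1.
(u3') alone gives u3 = 0.
(u1) alone gives u1 = 1.
(u2') alone gives u2 = 0.
(u6') alone gives u6 = 0.
That conflicts with the unit clause (u6).
So every satisfying assignment has u5 = False.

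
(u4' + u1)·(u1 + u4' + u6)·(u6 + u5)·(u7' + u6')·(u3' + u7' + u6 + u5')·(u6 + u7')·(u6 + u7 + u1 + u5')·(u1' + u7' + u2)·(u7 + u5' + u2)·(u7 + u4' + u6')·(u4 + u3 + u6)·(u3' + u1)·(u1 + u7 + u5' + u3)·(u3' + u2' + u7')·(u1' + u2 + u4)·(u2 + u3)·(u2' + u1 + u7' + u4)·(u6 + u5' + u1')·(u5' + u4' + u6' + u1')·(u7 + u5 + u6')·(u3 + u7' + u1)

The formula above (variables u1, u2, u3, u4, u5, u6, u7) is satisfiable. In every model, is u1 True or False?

Suppose u1 = 0.
(u4') alone gives u4 = 0.
(u3') alone gives u3 = 0.
(u6) alone gives u6 = 1.
(u7') alone gives u7 = 0.
(u5') alone gives u5 = 0.
But (u5) is also a unit clause — contradiction.
So every satisfying assignment has u1 = True.

True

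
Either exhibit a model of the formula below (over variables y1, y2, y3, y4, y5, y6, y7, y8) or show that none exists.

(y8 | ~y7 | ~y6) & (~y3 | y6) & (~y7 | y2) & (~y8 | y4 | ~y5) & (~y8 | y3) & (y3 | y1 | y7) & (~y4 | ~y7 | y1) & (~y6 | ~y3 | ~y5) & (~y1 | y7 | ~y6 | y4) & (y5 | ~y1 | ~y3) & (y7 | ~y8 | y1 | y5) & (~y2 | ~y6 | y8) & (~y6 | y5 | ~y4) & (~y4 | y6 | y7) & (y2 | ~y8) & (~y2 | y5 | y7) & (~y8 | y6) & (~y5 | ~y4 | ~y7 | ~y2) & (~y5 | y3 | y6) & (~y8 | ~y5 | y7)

y1: 1,  y2: 0,  y3: 0,  y4: 0,  y5: 0,  y6: 0,  y7: 0,  y8: 0

Try y3 = 0.
The clause (~y8) is unit, so y8 = 0.
Try y7 = 0.
The clause (y1) is unit, so y1 = 1.
Try y6 = 0.
The clause (~y4) is unit, so y4 = 0.
The clause (~y5) is unit, so y5 = 0.
The clause (~y2) is unit, so y2 = 0.
This assignment satisfies each clause.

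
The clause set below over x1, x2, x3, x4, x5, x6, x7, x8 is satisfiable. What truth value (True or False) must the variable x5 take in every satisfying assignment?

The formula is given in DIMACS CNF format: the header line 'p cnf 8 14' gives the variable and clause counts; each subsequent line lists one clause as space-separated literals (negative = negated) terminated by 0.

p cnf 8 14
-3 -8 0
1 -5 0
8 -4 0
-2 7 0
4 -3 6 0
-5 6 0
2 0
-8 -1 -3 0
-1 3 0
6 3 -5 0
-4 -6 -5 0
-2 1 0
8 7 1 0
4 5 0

True

Suppose x5 = False.
(x2) alone gives x2 = True.
(x7) alone gives x7 = True.
(x1) alone gives x1 = True.
(x3) alone gives x3 = True.
(¬x8) alone gives x8 = False.
(¬x4) alone gives x4 = False.
That conflicts with the unit clause (x4).
So every satisfying assignment has x5 = True.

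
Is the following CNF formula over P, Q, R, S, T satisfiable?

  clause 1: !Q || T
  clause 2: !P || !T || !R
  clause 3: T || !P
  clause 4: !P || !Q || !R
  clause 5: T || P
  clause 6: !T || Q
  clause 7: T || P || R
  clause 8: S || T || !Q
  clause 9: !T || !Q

Case Q = false:
From the singleton clause (!T), T = false.
From the singleton clause (!P), P = false.
Now (P) is unsatisfied and unit — conflict.
That branch fails; take Q = true instead.
From the singleton clause (T), T = true.
Now (!T) is unsatisfied and unit — conflict.
Both values of Q lead to a conflict.
No assignment satisfies every clause.

No, unsatisfiable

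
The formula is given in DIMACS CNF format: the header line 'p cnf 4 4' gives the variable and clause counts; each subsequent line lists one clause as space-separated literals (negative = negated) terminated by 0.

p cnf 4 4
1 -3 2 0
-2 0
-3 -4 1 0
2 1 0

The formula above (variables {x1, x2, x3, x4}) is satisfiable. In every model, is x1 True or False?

Suppose x1 = False.
(¬x2) alone gives x2 = False.
Now (x2) is unsatisfied and unit — conflict.
So every satisfying assignment has x1 = True.

True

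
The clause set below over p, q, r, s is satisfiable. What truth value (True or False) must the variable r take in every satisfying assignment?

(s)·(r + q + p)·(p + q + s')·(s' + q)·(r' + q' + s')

False

Suppose r = 1.
From the singleton clause (s), s = 1.
From the singleton clause (q), q = 1.
But (q') is also a unit clause — contradiction.
So every satisfying assignment has r = False.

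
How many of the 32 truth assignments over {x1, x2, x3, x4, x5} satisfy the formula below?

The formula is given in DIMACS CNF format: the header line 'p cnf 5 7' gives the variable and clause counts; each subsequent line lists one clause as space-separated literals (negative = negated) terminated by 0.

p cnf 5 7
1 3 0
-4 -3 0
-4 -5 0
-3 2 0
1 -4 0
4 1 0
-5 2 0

There are 2^5 = 32 truth assignments over (x1, x2, x3, x4, x5).
Split on x1. With x1 = True, the clauses containing x1 are satisfied and ¬x1 drops from the rest; 7 of the 2^4 = 16 assignments to the other variables satisfy what remains.
With x1 = False, by the same count on the reduced clause set, 0 assignments work.
Total: 7 + 0 = 7.

7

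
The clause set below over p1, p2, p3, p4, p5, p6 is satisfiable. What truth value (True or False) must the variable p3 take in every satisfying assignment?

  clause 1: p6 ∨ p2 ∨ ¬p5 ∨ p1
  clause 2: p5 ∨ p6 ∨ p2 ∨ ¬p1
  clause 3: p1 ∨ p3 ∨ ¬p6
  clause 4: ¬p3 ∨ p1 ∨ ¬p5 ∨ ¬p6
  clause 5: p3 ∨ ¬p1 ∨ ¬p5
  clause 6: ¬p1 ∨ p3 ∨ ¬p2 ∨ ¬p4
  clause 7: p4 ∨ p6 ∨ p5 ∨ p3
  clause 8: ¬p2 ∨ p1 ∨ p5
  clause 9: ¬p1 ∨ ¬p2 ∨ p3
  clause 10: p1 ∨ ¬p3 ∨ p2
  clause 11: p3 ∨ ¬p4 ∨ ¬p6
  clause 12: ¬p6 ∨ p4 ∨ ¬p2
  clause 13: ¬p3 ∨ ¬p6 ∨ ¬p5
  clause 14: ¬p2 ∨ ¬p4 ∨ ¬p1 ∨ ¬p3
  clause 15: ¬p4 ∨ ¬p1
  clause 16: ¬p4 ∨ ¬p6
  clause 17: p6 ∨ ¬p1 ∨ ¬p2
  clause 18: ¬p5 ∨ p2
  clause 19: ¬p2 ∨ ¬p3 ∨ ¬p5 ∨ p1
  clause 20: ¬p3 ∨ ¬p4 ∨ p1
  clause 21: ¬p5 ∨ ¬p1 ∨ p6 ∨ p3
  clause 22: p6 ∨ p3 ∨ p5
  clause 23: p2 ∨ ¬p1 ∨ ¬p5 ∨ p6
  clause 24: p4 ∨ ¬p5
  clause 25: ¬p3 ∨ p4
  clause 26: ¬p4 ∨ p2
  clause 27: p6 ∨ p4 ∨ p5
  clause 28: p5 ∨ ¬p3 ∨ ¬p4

Suppose p3 = True.
(p4) alone gives p4 = True.
(¬p1) alone gives p1 = False.
But (p1) is also a unit clause — contradiction.
So every satisfying assignment has p3 = False.

False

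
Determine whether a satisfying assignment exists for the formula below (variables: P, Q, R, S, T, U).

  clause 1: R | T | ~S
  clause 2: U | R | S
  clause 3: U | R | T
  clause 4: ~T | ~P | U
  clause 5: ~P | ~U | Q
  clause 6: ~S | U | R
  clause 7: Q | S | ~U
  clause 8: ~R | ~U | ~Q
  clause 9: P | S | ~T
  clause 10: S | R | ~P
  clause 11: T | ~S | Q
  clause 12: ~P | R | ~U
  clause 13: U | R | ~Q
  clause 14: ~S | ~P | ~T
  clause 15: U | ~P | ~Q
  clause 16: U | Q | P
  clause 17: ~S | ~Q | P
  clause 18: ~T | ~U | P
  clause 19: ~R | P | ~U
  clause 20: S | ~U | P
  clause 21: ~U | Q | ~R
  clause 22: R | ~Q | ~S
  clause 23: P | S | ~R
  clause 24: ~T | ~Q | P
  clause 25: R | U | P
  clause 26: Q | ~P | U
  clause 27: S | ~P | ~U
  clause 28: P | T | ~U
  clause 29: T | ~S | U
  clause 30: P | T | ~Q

No, unsatisfiable

Branch on R: set R = 1.
Branch on U: set U = 0.
Branch on T: set T = 0.
(~S) alone gives S = 0.
(P) alone gives P = 1.
(~Q) alone gives Q = 0.
Now (Q) is unsatisfied and unit — conflict.
Undo T and try T = 1.
(~P) alone gives P = 0.
(S) alone gives S = 1.
(Q) alone gives Q = 1.
Now (~Q) is unsatisfied and unit — conflict.
Either choice for T ends in contradiction.
Undo U and try U = 1.
(~Q) alone gives Q = 0.
Now (Q) is unsatisfied and unit — conflict.
Either choice for U ends in contradiction.
Undo R and try R = 0.
Branch on T: set T = 1.
Branch on U: set U = 1.
(~P) alone gives P = 0.
Now (P) is unsatisfied and unit — conflict.
Undo U and try U = 0.
(S) alone gives S = 1.
Now (~S) is unsatisfied and unit — conflict.
Either choice for U ends in contradiction.
Undo T and try T = 0.
(~S) alone gives S = 0.
(U) alone gives U = 1.
(Q) alone gives Q = 1.
(~P) alone gives P = 0.
Now (P) is unsatisfied and unit — conflict.
Either choice for T ends in contradiction.
Either choice for R ends in contradiction.
No assignment satisfies every clause.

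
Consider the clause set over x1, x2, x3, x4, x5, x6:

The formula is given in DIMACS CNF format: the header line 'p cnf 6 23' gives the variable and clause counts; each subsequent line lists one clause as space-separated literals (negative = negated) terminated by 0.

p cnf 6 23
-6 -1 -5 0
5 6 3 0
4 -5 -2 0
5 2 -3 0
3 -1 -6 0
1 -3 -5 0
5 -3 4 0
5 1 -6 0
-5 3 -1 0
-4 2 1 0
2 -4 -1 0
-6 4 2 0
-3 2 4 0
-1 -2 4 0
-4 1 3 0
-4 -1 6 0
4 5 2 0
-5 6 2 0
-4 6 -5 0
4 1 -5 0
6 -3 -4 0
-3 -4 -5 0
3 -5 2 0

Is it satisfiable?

Satisfiable

Branch on x6: set x6 = True.
Branch on x1: set x1 = True.
The clause (¬x5) is unit, so x5 = False.
The clause (x3) is unit, so x3 = True.
The clause (x2) is unit, so x2 = True.
The clause (x4) is unit, so x4 = True.
This assignment satisfies each clause.
A satisfying assignment: x1: True,  x2: True,  x3: True,  x4: True,  x5: False,  x6: True.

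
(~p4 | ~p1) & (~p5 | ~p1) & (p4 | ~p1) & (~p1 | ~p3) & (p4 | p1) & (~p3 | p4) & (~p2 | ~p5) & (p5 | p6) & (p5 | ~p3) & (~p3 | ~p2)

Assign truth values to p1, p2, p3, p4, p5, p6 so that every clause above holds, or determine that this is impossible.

p1=0; p2=0; p3=0; p4=1; p5=1; p6=0

Suppose p4 = 1.
(~p1) alone gives p1 = 0.
Suppose p2 = 0.
Suppose p5 = 1.
All clauses hold; p3, p6 can take either value.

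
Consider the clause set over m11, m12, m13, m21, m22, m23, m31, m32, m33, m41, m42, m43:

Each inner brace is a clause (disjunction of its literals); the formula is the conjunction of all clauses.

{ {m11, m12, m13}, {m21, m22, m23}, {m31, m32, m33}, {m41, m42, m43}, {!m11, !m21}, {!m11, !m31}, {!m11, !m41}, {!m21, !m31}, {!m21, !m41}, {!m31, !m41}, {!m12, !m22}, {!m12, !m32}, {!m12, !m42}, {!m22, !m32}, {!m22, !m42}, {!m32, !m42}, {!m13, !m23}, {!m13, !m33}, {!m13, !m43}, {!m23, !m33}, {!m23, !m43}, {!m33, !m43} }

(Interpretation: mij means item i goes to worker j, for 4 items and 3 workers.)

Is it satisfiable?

Unsatisfiable

Suppose m11 = false.
Suppose m12 = true.
Unit clause (!m22) forces m22 = false.
Unit clause (!m32) forces m32 = false.
Unit clause (!m42) forces m42 = false.
Suppose m21 = true.
Unit clause (!m31) forces m31 = false.
Unit clause (m33) forces m33 = true.
Unit clause (!m41) forces m41 = false.
Unit clause (m43) forces m43 = true.
That conflicts with the unit clause (!m43).
Undo m21 and try m21 = false.
Unit clause (m23) forces m23 = true.
Unit clause (!m13) forces m13 = false.
Unit clause (!m33) forces m33 = false.
Unit clause (m31) forces m31 = true.
Unit clause (!m41) forces m41 = false.
Unit clause (m43) forces m43 = true.
That conflicts with the unit clause (!m43).
Both values of m21 lead to a conflict.
Undo m12 and try m12 = false.
Unit clause (m13) forces m13 = true.
Unit clause (!m23) forces m23 = false.
Unit clause (!m33) forces m33 = false.
Unit clause (!m43) forces m43 = false.
Suppose m21 = true.
Unit clause (!m31) forces m31 = false.
Unit clause (m32) forces m32 = true.
Unit clause (!m41) forces m41 = false.
Unit clause (m42) forces m42 = true.
That conflicts with the unit clause (!m42).
Undo m21 and try m21 = false.
Unit clause (m22) forces m22 = true.
Unit clause (!m32) forces m32 = false.
Unit clause (m31) forces m31 = true.
Unit clause (!m41) forces m41 = false.
Unit clause (m42) forces m42 = true.
That conflicts with the unit clause (!m42).
Both values of m21 lead to a conflict.
Both values of m12 lead to a conflict.
Undo m11 and try m11 = true.
Unit clause (!m21) forces m21 = false.
Unit clause (!m31) forces m31 = false.
Unit clause (!m41) forces m41 = false.
Suppose m22 = true.
Unit clause (!m12) forces m12 = false.
Unit clause (!m32) forces m32 = false.
Unit clause (m33) forces m33 = true.
Unit clause (!m42) forces m42 = false.
Unit clause (m43) forces m43 = true.
That conflicts with the unit clause (!m43).
Undo m22 and try m22 = false.
Unit clause (m23) forces m23 = true.
Unit clause (!m13) forces m13 = false.
Unit clause (!m33) forces m33 = false.
Unit clause (m32) forces m32 = true.
Unit clause (!m12) forces m12 = false.
Unit clause (!m42) forces m42 = false.
Unit clause (m43) forces m43 = true.
That conflicts with the unit clause (!m43).
Both values of m22 lead to a conflict.
Both values of m11 lead to a conflict.
No assignment satisfies every clause.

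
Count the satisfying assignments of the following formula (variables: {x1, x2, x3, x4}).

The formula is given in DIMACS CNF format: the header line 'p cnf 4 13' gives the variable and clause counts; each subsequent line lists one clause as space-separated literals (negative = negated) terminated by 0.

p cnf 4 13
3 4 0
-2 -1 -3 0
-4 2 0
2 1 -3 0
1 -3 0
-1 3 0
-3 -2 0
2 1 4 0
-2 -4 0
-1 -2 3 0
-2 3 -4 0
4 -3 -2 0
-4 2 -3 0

1

There are 2^4 = 16 truth assignments over (x1, x2, x3, x4).
Check each against the 13 clauses (columns in the order x1, x2, x3, x4):
  F F F F  ✗ fails (x3 ∨ x4)
  F F F T  ✗ fails (¬x4 ∨ x2)
  F F T F  ✗ fails (x2 ∨ x1 ∨ ¬x3)
  F F T T  ✗ fails (¬x4 ∨ x2)
  F T F F  ✗ fails (x3 ∨ x4)
  F T F T  ✗ fails (¬x2 ∨ ¬x4)
  F T T F  ✗ fails (x1 ∨ ¬x3)
  F T T T  ✗ fails (x1 ∨ ¬x3)
  T F F F  ✗ fails (x3 ∨ x4)
  T F F T  ✗ fails (¬x4 ∨ x2)
  T F T F  ✓ satisfies all
  T F T T  ✗ fails (¬x4 ∨ x2)
  T T F F  ✗ fails (x3 ∨ x4)
  T T F T  ✗ fails (¬x1 ∨ x3)
  T T T F  ✗ fails (¬x2 ∨ ¬x1 ∨ ¬x3)
  T T T T  ✗ fails (¬x2 ∨ ¬x1 ∨ ¬x3)
1 of the 16 rows is a model.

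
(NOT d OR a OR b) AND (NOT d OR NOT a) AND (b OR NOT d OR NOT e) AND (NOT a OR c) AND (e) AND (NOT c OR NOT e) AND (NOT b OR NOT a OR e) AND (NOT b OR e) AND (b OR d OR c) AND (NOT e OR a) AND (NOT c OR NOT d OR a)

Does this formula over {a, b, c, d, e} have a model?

The clause (e) is unit, so e = true.
The clause (NOT c) is unit, so c = false.
The clause (NOT a) is unit, so a = false.
Now (a) is unsatisfied and unit — conflict.
No assignment satisfies every clause.

No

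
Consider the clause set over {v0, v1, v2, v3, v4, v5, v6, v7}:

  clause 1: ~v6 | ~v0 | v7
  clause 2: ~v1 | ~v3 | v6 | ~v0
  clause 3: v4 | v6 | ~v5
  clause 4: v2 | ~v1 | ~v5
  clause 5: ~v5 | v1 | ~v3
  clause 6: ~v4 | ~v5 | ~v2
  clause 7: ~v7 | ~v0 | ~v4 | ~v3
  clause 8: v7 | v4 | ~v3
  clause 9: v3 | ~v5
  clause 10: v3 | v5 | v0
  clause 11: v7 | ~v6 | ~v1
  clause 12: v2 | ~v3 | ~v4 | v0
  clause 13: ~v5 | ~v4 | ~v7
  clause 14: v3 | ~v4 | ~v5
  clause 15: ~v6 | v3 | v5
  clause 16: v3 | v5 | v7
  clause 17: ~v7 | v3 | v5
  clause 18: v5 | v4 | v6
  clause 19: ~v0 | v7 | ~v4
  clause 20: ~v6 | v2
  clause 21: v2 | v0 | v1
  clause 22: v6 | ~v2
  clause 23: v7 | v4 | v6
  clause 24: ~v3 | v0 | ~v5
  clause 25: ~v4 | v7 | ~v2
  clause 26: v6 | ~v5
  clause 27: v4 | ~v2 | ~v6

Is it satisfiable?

Yes, satisfiable

Branch on v3: set v3 = 1.
Branch on v5: set v5 = 0.
Branch on v7: set v7 = 1.
Branch on v0: set v0 = 0.
Branch on v2: set v2 = 1.
(v6) alone gives v6 = 1.
(v4) alone gives v4 = 1.
Every clause is now satisfied; v1 is unconstrained.
A satisfying assignment: v0=0; v1=1; v2=1; v3=1; v4=1; v5=0; v6=1; v7=1.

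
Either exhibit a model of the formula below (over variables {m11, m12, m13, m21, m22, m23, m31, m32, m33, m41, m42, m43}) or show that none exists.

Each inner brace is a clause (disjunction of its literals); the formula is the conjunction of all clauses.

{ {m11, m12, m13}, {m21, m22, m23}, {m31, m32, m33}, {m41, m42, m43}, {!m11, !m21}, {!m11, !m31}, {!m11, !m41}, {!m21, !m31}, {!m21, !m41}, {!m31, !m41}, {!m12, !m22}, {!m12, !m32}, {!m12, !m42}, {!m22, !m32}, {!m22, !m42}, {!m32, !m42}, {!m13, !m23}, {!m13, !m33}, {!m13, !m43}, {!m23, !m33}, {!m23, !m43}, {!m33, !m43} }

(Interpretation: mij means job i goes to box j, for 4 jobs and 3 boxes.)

UNSATISFIABLE

Branch on m11: set m11 = false.
Branch on m12: set m12 = true.
Unit clause (!m22) forces m22 = false.
Unit clause (!m32) forces m32 = false.
Unit clause (!m42) forces m42 = false.
Branch on m21: set m21 = true.
Unit clause (!m31) forces m31 = false.
Unit clause (m33) forces m33 = true.
Unit clause (!m41) forces m41 = false.
Unit clause (m43) forces m43 = true.
Now (!m43) is unsatisfied and unit — conflict.
Backtrack on m21: now try m21 = false.
Unit clause (m23) forces m23 = true.
Unit clause (!m13) forces m13 = false.
Unit clause (!m33) forces m33 = false.
Unit clause (m31) forces m31 = true.
Unit clause (!m41) forces m41 = false.
Unit clause (m43) forces m43 = true.
Now (!m43) is unsatisfied and unit — conflict.
Either choice for m21 ends in contradiction.
Backtrack on m12: now try m12 = false.
Unit clause (m13) forces m13 = true.
Unit clause (!m23) forces m23 = false.
Unit clause (!m33) forces m33 = false.
Unit clause (!m43) forces m43 = false.
Branch on m21: set m21 = true.
Unit clause (!m31) forces m31 = false.
Unit clause (m32) forces m32 = true.
Unit clause (!m41) forces m41 = false.
Unit clause (m42) forces m42 = true.
Now (!m42) is unsatisfied and unit — conflict.
Backtrack on m21: now try m21 = false.
Unit clause (m22) forces m22 = true.
Unit clause (!m32) forces m32 = false.
Unit clause (m31) forces m31 = true.
Unit clause (!m41) forces m41 = false.
Unit clause (m42) forces m42 = true.
Now (!m42) is unsatisfied and unit — conflict.
Either choice for m21 ends in contradiction.
Either choice for m12 ends in contradiction.
Backtrack on m11: now try m11 = true.
Unit clause (!m21) forces m21 = false.
Unit clause (!m31) forces m31 = false.
Unit clause (!m41) forces m41 = false.
Branch on m22: set m22 = true.
Unit clause (!m12) forces m12 = false.
Unit clause (!m32) forces m32 = false.
Unit clause (m33) forces m33 = true.
Unit clause (!m42) forces m42 = false.
Unit clause (m43) forces m43 = true.
Now (!m43) is unsatisfied and unit — conflict.
Backtrack on m22: now try m22 = false.
Unit clause (m23) forces m23 = true.
Unit clause (!m13) forces m13 = false.
Unit clause (!m33) forces m33 = false.
Unit clause (m32) forces m32 = true.
Unit clause (!m12) forces m12 = false.
Unit clause (!m42) forces m42 = false.
Unit clause (m43) forces m43 = true.
Now (!m43) is unsatisfied and unit — conflict.
Either choice for m22 ends in contradiction.
Either choice for m11 ends in contradiction.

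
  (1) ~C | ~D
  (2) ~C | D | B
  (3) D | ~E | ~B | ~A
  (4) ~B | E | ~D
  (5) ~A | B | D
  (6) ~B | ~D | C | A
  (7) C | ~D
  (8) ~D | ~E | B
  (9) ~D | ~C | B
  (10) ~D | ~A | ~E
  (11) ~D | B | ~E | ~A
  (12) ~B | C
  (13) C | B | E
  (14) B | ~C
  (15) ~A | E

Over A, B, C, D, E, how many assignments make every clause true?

There are 2^5 = 32 truth assignments over (A, B, C, D, E).
Split on E. With E = 1, the clauses containing E are satisfied and ~E drops from the rest; 2 of the 2^4 = 16 assignments to the other variables satisfy what remains.
With E = 0, by the same count on the reduced clause set, 1 assignment works.
Total: 2 + 1 = 3.

3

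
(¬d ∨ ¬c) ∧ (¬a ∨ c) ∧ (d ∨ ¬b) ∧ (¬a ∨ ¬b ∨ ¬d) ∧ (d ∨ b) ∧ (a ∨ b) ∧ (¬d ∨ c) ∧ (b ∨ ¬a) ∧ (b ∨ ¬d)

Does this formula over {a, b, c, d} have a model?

No

Try d = False.
From the singleton clause (¬b), b = False.
That conflicts with the unit clause (b).
Undo d and try d = True.
From the singleton clause (¬c), c = False.
That conflicts with the unit clause (c).
Either choice for d ends in contradiction.
No assignment satisfies every clause.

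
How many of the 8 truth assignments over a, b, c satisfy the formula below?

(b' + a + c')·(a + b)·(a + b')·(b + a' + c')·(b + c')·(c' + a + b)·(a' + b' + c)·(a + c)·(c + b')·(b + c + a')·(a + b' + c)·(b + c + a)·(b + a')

There are 2^3 = 8 truth assignments over (a, b, c).
Split on a. With a = 1, the clauses containing a are satisfied and a' drops from the rest; 1 of the 2^2 = 4 assignments to the other variables satisfy what remains.
With a = 0, by the same count on the reduced clause set, 0 assignments work.
(One model: a=T, b=T, c=T.)
Total: 1 + 0 = 1.

1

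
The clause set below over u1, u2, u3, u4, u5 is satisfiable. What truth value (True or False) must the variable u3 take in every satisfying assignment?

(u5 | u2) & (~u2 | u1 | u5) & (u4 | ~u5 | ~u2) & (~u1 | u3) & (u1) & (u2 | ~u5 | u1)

Suppose u3 = 0.
Unit clause (~u1) forces u1 = 0.
Now (u1) is unsatisfied and unit — conflict.
So every satisfying assignment has u3 = True.

True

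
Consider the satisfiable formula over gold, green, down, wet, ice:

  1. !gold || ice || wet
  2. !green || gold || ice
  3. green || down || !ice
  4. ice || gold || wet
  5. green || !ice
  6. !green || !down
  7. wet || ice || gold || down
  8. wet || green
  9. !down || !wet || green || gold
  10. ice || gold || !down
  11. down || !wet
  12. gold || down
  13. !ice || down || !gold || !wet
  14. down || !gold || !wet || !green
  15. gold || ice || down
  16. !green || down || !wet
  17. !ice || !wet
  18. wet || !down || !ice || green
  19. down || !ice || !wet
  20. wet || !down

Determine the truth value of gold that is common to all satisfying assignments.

Suppose gold = false.
The clause (down) is unit, so down = true.
The clause (!green) is unit, so green = false.
The clause (!ice) is unit, so ice = false.
But (ice) is also a unit clause — contradiction.
So every satisfying assignment has gold = True.

True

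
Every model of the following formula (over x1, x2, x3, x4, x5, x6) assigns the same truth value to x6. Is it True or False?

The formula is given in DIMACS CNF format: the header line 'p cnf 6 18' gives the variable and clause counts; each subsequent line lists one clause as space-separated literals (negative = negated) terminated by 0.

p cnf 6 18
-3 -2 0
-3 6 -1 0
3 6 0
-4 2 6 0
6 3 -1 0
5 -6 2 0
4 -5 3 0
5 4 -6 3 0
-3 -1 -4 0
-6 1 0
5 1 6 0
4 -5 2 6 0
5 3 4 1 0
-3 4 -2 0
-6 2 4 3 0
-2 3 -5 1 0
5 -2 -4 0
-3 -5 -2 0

True

Suppose x6 = False.
The clause (x3) is unit, so x3 = True.
The clause (¬x2) is unit, so x2 = False.
The clause (¬x1) is unit, so x1 = False.
The clause (¬x4) is unit, so x4 = False.
The clause (x5) is unit, so x5 = True.
But (¬x5) is also a unit clause — contradiction.
So every satisfying assignment has x6 = True.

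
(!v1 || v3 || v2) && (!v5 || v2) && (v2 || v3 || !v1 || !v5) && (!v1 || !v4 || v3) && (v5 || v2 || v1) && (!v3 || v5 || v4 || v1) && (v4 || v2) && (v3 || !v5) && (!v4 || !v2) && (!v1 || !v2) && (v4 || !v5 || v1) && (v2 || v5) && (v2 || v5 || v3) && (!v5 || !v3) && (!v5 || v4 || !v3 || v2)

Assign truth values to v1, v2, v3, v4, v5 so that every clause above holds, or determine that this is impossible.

Try v5 = false.
Unit clause (v2) forces v2 = true.
Unit clause (!v4) forces v4 = false.
Unit clause (!v1) forces v1 = false.
Unit clause (!v3) forces v3 = false.
All clauses are satisfied.

v1 ↦ false,  v2 ↦ true,  v3 ↦ false,  v4 ↦ false,  v5 ↦ false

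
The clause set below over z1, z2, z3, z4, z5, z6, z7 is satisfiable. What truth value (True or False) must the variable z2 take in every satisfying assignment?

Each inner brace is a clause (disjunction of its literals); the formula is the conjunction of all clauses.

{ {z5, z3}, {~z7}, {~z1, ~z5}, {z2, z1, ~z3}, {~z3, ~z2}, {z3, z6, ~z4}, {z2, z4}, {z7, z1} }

Suppose z2 = 1.
(~z7) alone gives z7 = 0.
(~z3) alone gives z3 = 0.
(z5) alone gives z5 = 1.
(~z1) alone gives z1 = 0.
Now (z1) is unsatisfied and unit — conflict.
So every satisfying assignment has z2 = False.

False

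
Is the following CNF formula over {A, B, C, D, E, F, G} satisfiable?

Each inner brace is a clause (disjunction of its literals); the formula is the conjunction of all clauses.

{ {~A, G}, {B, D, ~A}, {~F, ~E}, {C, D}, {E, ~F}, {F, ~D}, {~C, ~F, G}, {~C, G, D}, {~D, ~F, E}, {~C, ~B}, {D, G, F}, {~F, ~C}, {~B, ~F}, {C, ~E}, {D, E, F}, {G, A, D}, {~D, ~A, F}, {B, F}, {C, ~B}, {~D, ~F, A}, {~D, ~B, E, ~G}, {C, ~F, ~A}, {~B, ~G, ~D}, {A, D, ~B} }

Try A = 0.
Try F = 0.
From the singleton clause (~D), D = 0.
From the singleton clause (C), C = 1.
From the singleton clause (G), G = 1.
From the singleton clause (~B), B = 0.
Now (B) is unsatisfied and unit — conflict.
Undo F and try F = 1.
From the singleton clause (~E), E = 0.
Now (E) is unsatisfied and unit — conflict.
Neither F = 1 nor F = 0 works.
Undo A and try A = 1.
From the singleton clause (G), G = 1.
Try B = 1.
From the singleton clause (~C), C = 0.
Now (C) is unsatisfied and unit — conflict.
Undo B and try B = 0.
From the singleton clause (D), D = 1.
From the singleton clause (F), F = 1.
From the singleton clause (~E), E = 0.
Now (E) is unsatisfied and unit — conflict.
Neither B = 1 nor B = 0 works.
Neither A = 1 nor A = 0 works.
No assignment satisfies every clause.

No, unsatisfiable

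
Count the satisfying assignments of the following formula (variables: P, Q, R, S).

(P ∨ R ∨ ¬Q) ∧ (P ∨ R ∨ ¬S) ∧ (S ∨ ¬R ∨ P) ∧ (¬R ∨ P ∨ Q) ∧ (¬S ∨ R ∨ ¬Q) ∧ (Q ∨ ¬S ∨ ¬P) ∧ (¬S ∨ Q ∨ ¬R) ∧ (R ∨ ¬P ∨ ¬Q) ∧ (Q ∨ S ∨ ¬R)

There are 2^4 = 16 truth assignments over (P, Q, R, S).
Split on R. With R = True, the clauses containing R are satisfied and ¬R drops from the rest; 3 of the 2^3 = 8 assignments to the other variables satisfy what remains.
With R = False, by the same count on the reduced clause set, 2 assignments work.
Total: 3 + 2 = 5.

5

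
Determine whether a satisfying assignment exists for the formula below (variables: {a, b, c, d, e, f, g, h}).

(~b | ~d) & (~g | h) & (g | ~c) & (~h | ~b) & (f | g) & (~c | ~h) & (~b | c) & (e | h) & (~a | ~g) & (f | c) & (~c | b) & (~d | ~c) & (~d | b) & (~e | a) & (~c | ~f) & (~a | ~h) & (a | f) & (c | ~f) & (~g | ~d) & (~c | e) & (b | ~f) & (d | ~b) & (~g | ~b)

Branch on b: set b = 0.
The clause (~c) is unit, so c = 0.
The clause (f) is unit, so f = 1.
But (~f) is also a unit clause — contradiction.
That branch fails; take b = 1 instead.
The clause (~d) is unit, so d = 0.
But (d) is also a unit clause — contradiction.
Neither b = 1 nor b = 0 works.
No assignment satisfies every clause.

No, unsatisfiable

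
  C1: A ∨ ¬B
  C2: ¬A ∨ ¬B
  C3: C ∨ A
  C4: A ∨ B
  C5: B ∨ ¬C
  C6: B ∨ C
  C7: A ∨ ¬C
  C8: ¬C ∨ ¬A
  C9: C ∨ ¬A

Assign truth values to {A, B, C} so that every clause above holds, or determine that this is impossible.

UNSATISFIABLE

Case A = True:
Unit clause (¬B) forces B = False.
Unit clause (¬C) forces C = False.
But (C) is also a unit clause — contradiction.
That branch fails; take A = False instead.
Unit clause (¬B) forces B = False.
But (B) is also a unit clause — contradiction.
Neither A = True nor A = False works.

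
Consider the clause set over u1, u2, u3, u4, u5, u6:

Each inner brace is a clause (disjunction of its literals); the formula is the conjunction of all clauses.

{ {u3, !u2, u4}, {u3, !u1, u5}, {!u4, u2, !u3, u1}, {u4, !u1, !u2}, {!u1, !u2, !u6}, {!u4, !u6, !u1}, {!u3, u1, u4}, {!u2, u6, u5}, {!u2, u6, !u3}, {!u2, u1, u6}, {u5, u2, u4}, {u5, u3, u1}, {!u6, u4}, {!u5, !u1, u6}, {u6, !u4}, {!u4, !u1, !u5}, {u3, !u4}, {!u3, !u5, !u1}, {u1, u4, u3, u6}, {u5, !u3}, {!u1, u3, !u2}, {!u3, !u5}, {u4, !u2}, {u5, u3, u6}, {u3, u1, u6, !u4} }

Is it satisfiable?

Try u6 = false.
(!u4) alone gives u4 = false.
(!u2) alone gives u2 = false.
(u5) alone gives u5 = true.
(!u1) alone gives u1 = false.
(!u3) alone gives u3 = false.
But (u3) is also a unit clause — contradiction.
Backtrack on u6: now try u6 = true.
(u4) alone gives u4 = true.
(!u1) alone gives u1 = false.
(u3) alone gives u3 = true.
(u2) alone gives u2 = true.
(u5) alone gives u5 = true.
But (!u5) is also a unit clause — contradiction.
Neither u6 = true nor u6 = false works.
No assignment satisfies every clause.

No, unsatisfiable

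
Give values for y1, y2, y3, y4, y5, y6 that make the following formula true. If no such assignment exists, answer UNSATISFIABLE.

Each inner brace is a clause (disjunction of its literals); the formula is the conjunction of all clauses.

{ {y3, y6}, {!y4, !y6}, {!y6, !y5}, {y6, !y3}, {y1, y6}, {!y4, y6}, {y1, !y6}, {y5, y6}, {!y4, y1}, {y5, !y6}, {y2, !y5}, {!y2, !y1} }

Case y3 = true:
The clause (y6) is unit, so y6 = true.
The clause (!y4) is unit, so y4 = false.
The clause (!y5) is unit, so y5 = false.
Now (y5) is unsatisfied and unit — conflict.
That branch fails; take y3 = false instead.
The clause (y6) is unit, so y6 = true.
The clause (!y4) is unit, so y4 = false.
The clause (!y5) is unit, so y5 = false.
Now (y5) is unsatisfied and unit — conflict.
Neither y3 = true nor y3 = false works.

UNSATISFIABLE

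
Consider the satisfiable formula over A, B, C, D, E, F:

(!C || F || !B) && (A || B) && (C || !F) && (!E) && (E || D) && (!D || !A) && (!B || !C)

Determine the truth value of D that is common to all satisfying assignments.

Suppose D = false.
(!E) alone gives E = false.
But (E) is also a unit clause — contradiction.
So every satisfying assignment has D = True.

True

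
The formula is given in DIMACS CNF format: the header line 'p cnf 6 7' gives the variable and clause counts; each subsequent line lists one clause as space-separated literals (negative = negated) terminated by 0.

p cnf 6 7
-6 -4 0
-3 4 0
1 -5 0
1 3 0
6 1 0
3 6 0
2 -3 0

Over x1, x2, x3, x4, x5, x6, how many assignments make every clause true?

6

There are 2^6 = 64 truth assignments over (x1, x2, x3, x4, x5, x6).
Split on x6. With x6 = True, the clauses containing x6 are satisfied and ¬x6 drops from the rest; 4 of the 2^5 = 32 assignments to the other variables satisfy what remains.
With x6 = False, by the same count on the reduced clause set, 2 assignments work.
(One model: x1=T, x2=F, x3=F, x4=F, x5=F, x6=T.)
Total: 4 + 2 = 6.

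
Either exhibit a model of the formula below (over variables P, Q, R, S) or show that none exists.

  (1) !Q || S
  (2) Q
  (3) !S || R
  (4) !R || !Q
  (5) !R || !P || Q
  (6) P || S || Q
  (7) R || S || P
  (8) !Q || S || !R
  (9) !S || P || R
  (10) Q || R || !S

(Q) alone gives Q = true.
(S) alone gives S = true.
(R) alone gives R = true.
That conflicts with the unit clause (!R).

UNSATISFIABLE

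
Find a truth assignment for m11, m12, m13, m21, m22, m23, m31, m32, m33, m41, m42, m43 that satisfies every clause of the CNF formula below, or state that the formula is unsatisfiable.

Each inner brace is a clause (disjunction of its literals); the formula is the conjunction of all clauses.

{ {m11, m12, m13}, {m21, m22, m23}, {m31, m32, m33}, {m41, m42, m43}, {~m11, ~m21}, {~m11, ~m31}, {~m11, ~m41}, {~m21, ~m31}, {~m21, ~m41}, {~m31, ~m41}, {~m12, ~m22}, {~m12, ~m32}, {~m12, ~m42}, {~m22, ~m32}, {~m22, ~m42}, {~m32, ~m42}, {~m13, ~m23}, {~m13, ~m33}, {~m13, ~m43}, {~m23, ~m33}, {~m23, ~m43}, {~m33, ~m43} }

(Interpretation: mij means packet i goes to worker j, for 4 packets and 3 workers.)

UNSATISFIABLE

Case m11 = 0:
Case m12 = 1:
(~m22) alone gives m22 = 0.
(~m32) alone gives m32 = 0.
(~m42) alone gives m42 = 0.
Case m21 = 1:
(~m31) alone gives m31 = 0.
(m33) alone gives m33 = 1.
(~m41) alone gives m41 = 0.
(m43) alone gives m43 = 1.
But (~m43) is also a unit clause — contradiction.
So m21 must be the other value — set m21 = 0.
(m23) alone gives m23 = 1.
(~m13) alone gives m13 = 0.
(~m33) alone gives m33 = 0.
(m31) alone gives m31 = 1.
(~m41) alone gives m41 = 0.
(m43) alone gives m43 = 1.
But (~m43) is also a unit clause — contradiction.
Neither m21 = 1 nor m21 = 0 works.
So m12 must be the other value — set m12 = 0.
(m13) alone gives m13 = 1.
(~m23) alone gives m23 = 0.
(~m33) alone gives m33 = 0.
(~m43) alone gives m43 = 0.
Case m21 = 1:
(~m31) alone gives m31 = 0.
(m32) alone gives m32 = 1.
(~m41) alone gives m41 = 0.
(m42) alone gives m42 = 1.
But (~m42) is also a unit clause — contradiction.
So m21 must be the other value — set m21 = 0.
(m22) alone gives m22 = 1.
(~m32) alone gives m32 = 0.
(m31) alone gives m31 = 1.
(~m41) alone gives m41 = 0.
(m42) alone gives m42 = 1.
But (~m42) is also a unit clause — contradiction.
Neither m21 = 1 nor m21 = 0 works.
Neither m12 = 1 nor m12 = 0 works.
So m11 must be the other value — set m11 = 1.
(~m21) alone gives m21 = 0.
(~m31) alone gives m31 = 0.
(~m41) alone gives m41 = 0.
Case m22 = 1:
(~m12) alone gives m12 = 0.
(~m32) alone gives m32 = 0.
(m33) alone gives m33 = 1.
(~m42) alone gives m42 = 0.
(m43) alone gives m43 = 1.
But (~m43) is also a unit clause — contradiction.
So m22 must be the other value — set m22 = 0.
(m23) alone gives m23 = 1.
(~m13) alone gives m13 = 0.
(~m33) alone gives m33 = 0.
(m32) alone gives m32 = 1.
(~m12) alone gives m12 = 0.
(~m42) alone gives m42 = 0.
(m43) alone gives m43 = 1.
But (~m43) is also a unit clause — contradiction.
Neither m22 = 1 nor m22 = 0 works.
Neither m11 = 1 nor m11 = 0 works.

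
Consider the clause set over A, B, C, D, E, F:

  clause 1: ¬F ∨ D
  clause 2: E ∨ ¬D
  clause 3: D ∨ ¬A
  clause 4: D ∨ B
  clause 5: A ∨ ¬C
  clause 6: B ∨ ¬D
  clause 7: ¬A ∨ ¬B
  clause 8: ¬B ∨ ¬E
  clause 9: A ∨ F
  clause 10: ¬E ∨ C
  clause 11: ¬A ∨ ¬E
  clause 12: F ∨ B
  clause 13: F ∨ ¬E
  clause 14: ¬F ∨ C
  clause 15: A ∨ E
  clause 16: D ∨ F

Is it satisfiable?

Suppose F = False.
Unit clause (A) forces A = True.
Unit clause (D) forces D = True.
Unit clause (E) forces E = True.
Now (¬E) is unsatisfied and unit — conflict.
Backtrack on F: now try F = True.
Unit clause (D) forces D = True.
Unit clause (E) forces E = True.
Unit clause (B) forces B = True.
Now (¬B) is unsatisfied and unit — conflict.
Neither F = True nor F = False works.
No assignment satisfies every clause.

No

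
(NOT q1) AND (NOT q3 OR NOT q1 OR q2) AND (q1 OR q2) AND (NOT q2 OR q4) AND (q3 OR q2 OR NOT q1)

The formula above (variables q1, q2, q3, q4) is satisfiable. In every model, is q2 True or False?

True

Suppose q2 = false.
From the singleton clause (NOT q1), q1 = false.
That conflicts with the unit clause (q1).
So every satisfying assignment has q2 = True.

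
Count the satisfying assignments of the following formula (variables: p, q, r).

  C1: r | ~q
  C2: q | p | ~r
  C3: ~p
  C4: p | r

There are 2^3 = 8 truth assignments over (p, q, r).
Check each against the 4 clauses (columns in the order p, q, r):
  F F F  ✗ fails (p | r)
  F F T  ✗ fails (q | p | ~r)
  F T F  ✗ fails (r | ~q)
  F T T  ✓ satisfies all
  T F F  ✗ fails (~p)
  T F T  ✗ fails (~p)
  T T F  ✗ fails (r | ~q)
  T T T  ✗ fails (~p)
1 of the 8 rows is a model.

1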